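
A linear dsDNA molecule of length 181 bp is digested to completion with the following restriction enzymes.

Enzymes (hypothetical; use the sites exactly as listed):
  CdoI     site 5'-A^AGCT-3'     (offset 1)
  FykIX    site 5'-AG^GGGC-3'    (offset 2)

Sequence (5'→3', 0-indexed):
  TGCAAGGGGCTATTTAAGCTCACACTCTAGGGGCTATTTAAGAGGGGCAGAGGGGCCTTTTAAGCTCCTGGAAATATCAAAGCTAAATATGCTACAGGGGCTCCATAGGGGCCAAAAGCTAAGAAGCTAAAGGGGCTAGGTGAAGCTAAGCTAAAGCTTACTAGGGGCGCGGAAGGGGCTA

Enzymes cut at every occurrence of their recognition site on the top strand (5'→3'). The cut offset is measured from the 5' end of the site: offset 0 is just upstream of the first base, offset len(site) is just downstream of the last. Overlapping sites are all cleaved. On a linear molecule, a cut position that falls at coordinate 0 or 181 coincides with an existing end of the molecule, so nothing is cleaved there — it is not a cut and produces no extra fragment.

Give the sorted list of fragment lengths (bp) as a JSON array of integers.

Scan for sites:
  CdoI (AAGCT, off=1): starts [15, 61, 79, 115, 123, 142, 147, 153] → cuts [16, 62, 80, 116, 124, 143, 148, 154]
  FykIX (AGGGGC, off=2): starts [4, 28, 42, 50, 95, 106, 130, 162, 173] → cuts [6, 30, 44, 52, 97, 108, 132, 164, 175]

Pooled cuts: [6, 16, 30, 44, 52, 62, 80, 97, 108, 116, 124, 132, 143, 148, 154, 164, 175]

Fragment lengths:
  [0,6): 6 bp
  [6,16): 10 bp
  [16,30): 14 bp
  [30,44): 14 bp
  [44,52): 8 bp
  [52,62): 10 bp
  [62,80): 18 bp
  [80,97): 17 bp
  [97,108): 11 bp
  [108,116): 8 bp
  [116,124): 8 bp
  [124,132): 8 bp
  [132,143): 11 bp
  [143,148): 5 bp
  [148,154): 6 bp
  [154,164): 10 bp
  [164,175): 11 bp
  [175,181): 6 bp

[5,6,6,6,8,8,8,8,10,10,10,11,11,11,14,14,17,18]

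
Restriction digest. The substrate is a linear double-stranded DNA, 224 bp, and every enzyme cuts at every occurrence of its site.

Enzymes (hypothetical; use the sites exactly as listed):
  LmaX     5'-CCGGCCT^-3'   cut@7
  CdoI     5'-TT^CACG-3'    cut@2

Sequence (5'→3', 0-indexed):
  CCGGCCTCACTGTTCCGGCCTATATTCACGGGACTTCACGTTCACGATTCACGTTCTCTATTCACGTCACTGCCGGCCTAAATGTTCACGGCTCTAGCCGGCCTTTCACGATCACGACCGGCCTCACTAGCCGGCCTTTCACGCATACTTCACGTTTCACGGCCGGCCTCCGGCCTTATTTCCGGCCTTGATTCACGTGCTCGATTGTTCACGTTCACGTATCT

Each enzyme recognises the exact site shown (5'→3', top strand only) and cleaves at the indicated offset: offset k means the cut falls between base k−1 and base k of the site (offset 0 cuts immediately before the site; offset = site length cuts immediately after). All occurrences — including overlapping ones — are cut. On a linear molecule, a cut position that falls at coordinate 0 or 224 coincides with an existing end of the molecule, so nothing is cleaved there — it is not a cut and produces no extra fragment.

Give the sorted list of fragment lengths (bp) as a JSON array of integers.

[2,2,5,5,6,6,7,7,7,7,7,9,10,11,12,12,13,13,14,16,17,18,18]

Per-enzyme occurrences:
  LmaX (CCGGCCT, off=7): starts [0, 14, 72, 97, 117, 130, 162, 169, 181] → cuts [7, 21, 79, 104, 124, 137, 169, 176, 188]
  CdoI (TTCACG, off=2): starts [24, 34, 40, 47, 60, 84, 104, 137, 148, 155, 191, 207, 213] → cuts [26, 36, 42, 49, 62, 86, 106, 139, 150, 157, 193, 209, 215]

Pooled cuts: [7, 21, 26, 36, 42, 49, 62, 79, 86, 104, 106, 124, 137, 139, 150, 157, 169, 176, 188, 193, 209, 215]

Fragment lengths:
  [0,7): 7 bp
  [7,21): 14 bp
  [21,26): 5 bp
  [26,36): 10 bp
  [36,42): 6 bp
  [42,49): 7 bp
  [49,62): 13 bp
  [62,79): 17 bp
  [79,86): 7 bp
  [86,104): 18 bp
  [104,106): 2 bp
  [106,124): 18 bp
  [124,137): 13 bp
  [137,139): 2 bp
  [139,150): 11 bp
  [150,157): 7 bp
  [157,169): 12 bp
  [169,176): 7 bp
  [176,188): 12 bp
  [188,193): 5 bp
  [193,209): 16 bp
  [209,215): 6 bp
  [215,224): 9 bp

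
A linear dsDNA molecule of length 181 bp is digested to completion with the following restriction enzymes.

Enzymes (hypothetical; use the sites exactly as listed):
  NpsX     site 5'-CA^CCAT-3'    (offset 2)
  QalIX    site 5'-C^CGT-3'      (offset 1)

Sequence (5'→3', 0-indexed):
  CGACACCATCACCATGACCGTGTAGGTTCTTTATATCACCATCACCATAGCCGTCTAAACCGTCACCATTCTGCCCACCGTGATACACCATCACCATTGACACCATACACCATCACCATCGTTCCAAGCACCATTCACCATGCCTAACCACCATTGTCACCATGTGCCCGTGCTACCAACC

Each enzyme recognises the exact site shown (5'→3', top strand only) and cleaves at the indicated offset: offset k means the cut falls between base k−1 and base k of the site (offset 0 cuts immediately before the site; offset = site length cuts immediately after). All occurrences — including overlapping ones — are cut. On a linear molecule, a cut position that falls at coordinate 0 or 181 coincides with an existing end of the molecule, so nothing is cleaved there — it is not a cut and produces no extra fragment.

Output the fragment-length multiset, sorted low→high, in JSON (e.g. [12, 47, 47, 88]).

Site scan:
  NpsX (CACCAT, off=2): starts [3, 9, 36, 42, 63, 85, 91, 100, 107, 113, 128, 135, 148, 157] → cuts [5, 11, 38, 44, 65, 87, 93, 102, 109, 115, 130, 137, 150, 159]
  QalIX (CCGT, off=1): starts [17, 50, 59, 77, 167] → cuts [18, 51, 60, 78, 168]

All cut coordinates (distinct, sorted): [5, 11, 18, 38, 44, 51, 60, 65, 78, 87, 93, 102, 109, 115, 130, 137, 150, 159, 168]

Fragments:
  [0,5): 5 bp
  [5,11): 6 bp
  [11,18): 7 bp
  [18,38): 20 bp
  [38,44): 6 bp
  [44,51): 7 bp
  [51,60): 9 bp
  [60,65): 5 bp
  [65,78): 13 bp
  [78,87): 9 bp
  [87,93): 6 bp
  [93,102): 9 bp
  [102,109): 7 bp
  [109,115): 6 bp
  [115,130): 15 bp
  [130,137): 7 bp
  [137,150): 13 bp
  [150,159): 9 bp
  [159,168): 9 bp
  [168,181): 13 bp

[5,5,6,6,6,6,7,7,7,7,9,9,9,9,9,13,13,13,15,20]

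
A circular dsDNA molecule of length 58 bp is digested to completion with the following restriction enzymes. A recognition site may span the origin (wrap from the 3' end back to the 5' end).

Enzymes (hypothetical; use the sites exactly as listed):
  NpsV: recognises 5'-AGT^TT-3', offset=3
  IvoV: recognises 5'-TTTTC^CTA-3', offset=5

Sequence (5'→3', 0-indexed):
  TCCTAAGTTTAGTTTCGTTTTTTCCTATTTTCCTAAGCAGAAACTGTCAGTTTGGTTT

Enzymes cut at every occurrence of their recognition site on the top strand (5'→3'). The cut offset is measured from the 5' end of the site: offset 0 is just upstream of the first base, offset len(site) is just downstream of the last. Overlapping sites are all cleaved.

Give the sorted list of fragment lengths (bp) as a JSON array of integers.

Site scan:
  NpsV (AGTTT, off=3): starts [5, 10, 48] → cuts [8, 13, 51]
  IvoV (TTTTCCTA, off=5): starts [19, 27, 55] → cuts [2, 24, 32]

Pooled cuts: [2, 8, 13, 24, 32, 51]

Fragment lengths:
  2→8: 6 bp
  8→13: 5 bp
  13→24: 11 bp
  24→32: 8 bp
  32→51: 19 bp
  51→2 (wrap): 58-51+2 = 9 bp

[5,6,8,9,11,19]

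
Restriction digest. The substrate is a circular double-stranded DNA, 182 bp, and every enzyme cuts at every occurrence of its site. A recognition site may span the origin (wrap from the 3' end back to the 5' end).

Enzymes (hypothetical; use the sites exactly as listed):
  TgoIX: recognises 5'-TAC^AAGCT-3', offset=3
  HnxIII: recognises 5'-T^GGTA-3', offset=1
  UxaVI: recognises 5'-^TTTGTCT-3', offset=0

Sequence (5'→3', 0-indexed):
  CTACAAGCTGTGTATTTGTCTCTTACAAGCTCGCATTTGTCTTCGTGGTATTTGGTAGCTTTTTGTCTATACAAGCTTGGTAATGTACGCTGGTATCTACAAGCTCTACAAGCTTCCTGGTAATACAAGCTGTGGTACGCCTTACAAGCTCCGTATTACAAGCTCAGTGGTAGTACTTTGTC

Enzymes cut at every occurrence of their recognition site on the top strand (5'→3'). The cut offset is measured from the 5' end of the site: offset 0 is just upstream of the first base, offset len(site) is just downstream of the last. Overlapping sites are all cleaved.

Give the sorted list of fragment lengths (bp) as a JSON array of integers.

[6,7,7,8,8,9,9,9,9,9,10,11,11,12,12,13,14,18]

Site scan:
  TgoIX TACAAGCT/3: at [1, 23, 69, 97, 106, 123, 142, 156] ⇒ [4, 26, 72, 100, 109, 126, 145, 159]
  HnxIII TGGTA/1: at [45, 52, 77, 90, 117, 132, 167] ⇒ [46, 53, 78, 91, 118, 133, 168]
  UxaVI TTTGTCT/0: at [14, 35, 61] ⇒ [14, 35, 61]

All cut coordinates (distinct, sorted): [4, 14, 26, 35, 46, 53, 61, 72, 78, 91, 100, 109, 118, 126, 133, 145, 159, 168]

Fragments:
  4→14: 10 bp
  14→26: 12 bp
  26→35: 9 bp
  35→46: 11 bp
  46→53: 7 bp
  53→61: 8 bp
  61→72: 11 bp
  72→78: 6 bp
  78→91: 13 bp
  91→100: 9 bp
  100→109: 9 bp
  109→118: 9 bp
  118→126: 8 bp
  126→133: 7 bp
  133→145: 12 bp
  145→159: 14 bp
  159→168: 9 bp
  168→4 (wrap): 182-168+4 = 18 bp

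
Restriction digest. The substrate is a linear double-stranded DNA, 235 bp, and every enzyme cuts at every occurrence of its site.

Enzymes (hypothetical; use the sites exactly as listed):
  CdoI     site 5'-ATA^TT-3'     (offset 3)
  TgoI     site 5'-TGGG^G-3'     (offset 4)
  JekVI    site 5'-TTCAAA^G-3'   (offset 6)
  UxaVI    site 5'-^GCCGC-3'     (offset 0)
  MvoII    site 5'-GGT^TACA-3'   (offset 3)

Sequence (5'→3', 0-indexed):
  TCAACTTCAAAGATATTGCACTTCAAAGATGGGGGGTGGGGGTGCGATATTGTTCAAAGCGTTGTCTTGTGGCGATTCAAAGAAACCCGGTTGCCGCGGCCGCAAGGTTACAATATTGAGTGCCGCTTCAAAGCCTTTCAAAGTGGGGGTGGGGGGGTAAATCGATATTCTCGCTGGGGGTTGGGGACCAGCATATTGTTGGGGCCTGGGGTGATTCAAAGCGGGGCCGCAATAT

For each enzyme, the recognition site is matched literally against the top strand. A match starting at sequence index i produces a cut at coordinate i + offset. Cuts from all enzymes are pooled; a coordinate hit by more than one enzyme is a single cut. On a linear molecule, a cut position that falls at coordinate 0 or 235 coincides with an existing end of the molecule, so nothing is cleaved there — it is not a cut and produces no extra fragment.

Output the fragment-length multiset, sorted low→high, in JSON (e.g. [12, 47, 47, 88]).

[4,5,5,6,6,6,6,7,7,7,7,8,9,9,10,10,10,10,10,11,11,11,11,12,14,23]

Per-enzyme occurrences:
  CdoI ATATT/3: at [12, 46, 112, 164, 192] ⇒ [15, 49, 115, 167, 195]
  TgoI TGGGG/4: at [29, 36, 143, 149, 174, 181, 199, 206] ⇒ [33, 40, 147, 153, 178, 185, 203, 210]
  JekVI TTCAAAG/6: at [5, 21, 52, 75, 126, 136, 214] ⇒ [11, 27, 58, 81, 132, 142, 220]
  UxaVI GCCGC/0: at [92, 98, 121, 225] ⇒ [92, 98, 121, 225]
  MvoII GGTTACA/3: at [105] ⇒ [108]

Pooled cuts: [11, 15, 27, 33, 40, 49, 58, 81, 92, 98, 108, 115, 121, 132, 142, 147, 153, 167, 178, 185, 195, 203, 210, 220, 225]

Fragments:
  [0,11): 11 bp
  [11,15): 4 bp
  [15,27): 12 bp
  [27,33): 6 bp
  [33,40): 7 bp
  [40,49): 9 bp
  [49,58): 9 bp
  [58,81): 23 bp
  [81,92): 11 bp
  [92,98): 6 bp
  [98,108): 10 bp
  [108,115): 7 bp
  [115,121): 6 bp
  [121,132): 11 bp
  [132,142): 10 bp
  [142,147): 5 bp
  [147,153): 6 bp
  [153,167): 14 bp
  [167,178): 11 bp
  [178,185): 7 bp
  [185,195): 10 bp
  [195,203): 8 bp
  [203,210): 7 bp
  [210,220): 10 bp
  [220,225): 5 bp
  [225,235): 10 bp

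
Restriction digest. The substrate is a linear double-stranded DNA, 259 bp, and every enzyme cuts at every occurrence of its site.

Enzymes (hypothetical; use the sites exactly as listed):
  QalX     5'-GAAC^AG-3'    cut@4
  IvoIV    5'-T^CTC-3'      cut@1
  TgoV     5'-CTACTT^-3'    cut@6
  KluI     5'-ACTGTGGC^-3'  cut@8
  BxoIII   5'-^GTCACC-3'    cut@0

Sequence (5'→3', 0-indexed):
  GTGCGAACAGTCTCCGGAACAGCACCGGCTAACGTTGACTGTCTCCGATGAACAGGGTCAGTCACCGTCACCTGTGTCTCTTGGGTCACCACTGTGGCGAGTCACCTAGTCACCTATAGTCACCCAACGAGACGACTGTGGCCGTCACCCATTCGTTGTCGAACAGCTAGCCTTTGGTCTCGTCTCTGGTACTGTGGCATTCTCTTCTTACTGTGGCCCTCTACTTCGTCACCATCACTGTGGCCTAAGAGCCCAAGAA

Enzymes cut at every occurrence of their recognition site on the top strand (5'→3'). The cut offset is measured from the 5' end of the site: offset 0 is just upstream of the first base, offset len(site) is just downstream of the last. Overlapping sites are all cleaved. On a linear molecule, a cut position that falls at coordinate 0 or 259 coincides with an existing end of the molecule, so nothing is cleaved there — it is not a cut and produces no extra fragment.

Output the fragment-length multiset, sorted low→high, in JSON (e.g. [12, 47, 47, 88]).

Site scan:
  QalX (GAACAG, off=4): starts [4, 16, 49, 160] → cuts [8, 20, 53, 164]
  IvoIV (TCTC, off=1): starts [10, 41, 76, 177, 182, 200] → cuts [11, 42, 77, 178, 183, 201]
  TgoV (CTACTT, off=6): starts [220] → cuts [226]
  KluI (ACTGTGGC, off=8): starts [90, 134, 190, 209, 236] → cuts [98, 142, 198, 217, 244]
  BxoIII (GTCACC, off=0): starts [60, 66, 84, 100, 108, 118, 143, 227] → cuts [60, 66, 84, 100, 108, 118, 143, 227]

Pooled cuts: [8, 11, 20, 42, 53, 60, 66, 77, 84, 98, 100, 108, 118, 142, 143, 164, 178, 183, 198, 201, 217, 226, 227, 244]

Fragment lengths:
  [0,8): 8 bp
  [8,11): 3 bp
  [11,20): 9 bp
  [20,42): 22 bp
  [42,53): 11 bp
  [53,60): 7 bp
  [60,66): 6 bp
  [66,77): 11 bp
  [77,84): 7 bp
  [84,98): 14 bp
  [98,100): 2 bp
  [100,108): 8 bp
  [108,118): 10 bp
  [118,142): 24 bp
  [142,143): 1 bp
  [143,164): 21 bp
  [164,178): 14 bp
  [178,183): 5 bp
  [183,198): 15 bp
  [198,201): 3 bp
  [201,217): 16 bp
  [217,226): 9 bp
  [226,227): 1 bp
  [227,244): 17 bp
  [244,259): 15 bp

[1,1,2,3,3,5,6,7,7,8,8,9,9,10,11,11,14,14,15,15,16,17,21,22,24]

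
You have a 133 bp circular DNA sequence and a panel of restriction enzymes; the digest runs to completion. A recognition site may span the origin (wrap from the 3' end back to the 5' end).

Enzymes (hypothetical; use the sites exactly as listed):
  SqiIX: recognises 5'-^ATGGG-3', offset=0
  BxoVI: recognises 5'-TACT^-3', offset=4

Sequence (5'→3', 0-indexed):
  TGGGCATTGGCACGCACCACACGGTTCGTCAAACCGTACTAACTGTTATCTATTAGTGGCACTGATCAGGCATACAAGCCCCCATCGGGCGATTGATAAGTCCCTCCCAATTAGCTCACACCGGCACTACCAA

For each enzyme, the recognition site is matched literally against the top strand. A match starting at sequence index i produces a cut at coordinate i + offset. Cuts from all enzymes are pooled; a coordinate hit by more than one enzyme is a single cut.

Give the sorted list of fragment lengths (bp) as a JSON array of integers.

[41,92]

Per-enzyme occurrences:
  SqiIX ATGGG/0: at [132] ⇒ [132]
  BxoVI TACT/4: at [36] ⇒ [40]

All cut coordinates (distinct, sorted): [40, 132]

Fragments:
  40→132: 92 bp
  132→40 (wrap): 133-132+40 = 41 bp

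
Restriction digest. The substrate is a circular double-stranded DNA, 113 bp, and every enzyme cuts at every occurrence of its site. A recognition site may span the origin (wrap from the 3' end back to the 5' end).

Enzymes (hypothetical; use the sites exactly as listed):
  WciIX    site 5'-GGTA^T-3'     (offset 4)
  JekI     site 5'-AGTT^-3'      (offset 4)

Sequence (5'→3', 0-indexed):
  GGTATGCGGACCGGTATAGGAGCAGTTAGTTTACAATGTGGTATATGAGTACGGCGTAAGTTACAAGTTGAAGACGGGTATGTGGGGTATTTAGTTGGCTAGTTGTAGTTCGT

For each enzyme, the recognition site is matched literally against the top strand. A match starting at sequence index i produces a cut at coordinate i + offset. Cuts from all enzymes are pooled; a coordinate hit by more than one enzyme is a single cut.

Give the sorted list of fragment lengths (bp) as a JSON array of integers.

[4,6,7,7,7,8,9,11,11,12,12,19]

Site scan:
  WciIX (GGTAT, off=4): starts [0, 12, 39, 76, 85] → cuts [4, 16, 43, 80, 89]
  JekI (AGTT, off=4): starts [23, 27, 58, 65, 92, 100, 106] → cuts [27, 31, 62, 69, 96, 104, 110]

All cut coordinates (distinct, sorted): [4, 16, 27, 31, 43, 62, 69, 80, 89, 96, 104, 110]

Fragment lengths:
  4→16: 12 bp
  16→27: 11 bp
  27→31: 4 bp
  31→43: 12 bp
  43→62: 19 bp
  62→69: 7 bp
  69→80: 11 bp
  80→89: 9 bp
  89→96: 7 bp
  96→104: 8 bp
  104→110: 6 bp
  110→4 (wrap): 113-110+4 = 7 bp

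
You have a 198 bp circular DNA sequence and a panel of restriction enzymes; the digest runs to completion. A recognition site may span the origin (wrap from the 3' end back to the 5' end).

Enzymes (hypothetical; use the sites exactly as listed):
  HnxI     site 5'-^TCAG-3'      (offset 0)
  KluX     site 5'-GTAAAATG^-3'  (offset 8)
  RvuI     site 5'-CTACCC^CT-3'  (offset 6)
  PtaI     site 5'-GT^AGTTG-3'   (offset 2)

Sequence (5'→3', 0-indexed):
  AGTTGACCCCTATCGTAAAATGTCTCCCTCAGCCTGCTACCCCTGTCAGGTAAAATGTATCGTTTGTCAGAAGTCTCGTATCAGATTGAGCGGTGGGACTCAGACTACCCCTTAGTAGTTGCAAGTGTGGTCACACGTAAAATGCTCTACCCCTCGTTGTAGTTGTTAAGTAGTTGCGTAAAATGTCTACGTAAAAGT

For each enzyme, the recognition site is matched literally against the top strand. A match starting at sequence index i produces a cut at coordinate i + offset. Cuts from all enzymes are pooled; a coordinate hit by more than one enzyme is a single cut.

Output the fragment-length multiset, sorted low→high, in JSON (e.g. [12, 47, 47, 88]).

Scan for sites:
  HnxI TCAG/0: at [28, 45, 66, 80, 99] ⇒ [28, 45, 66, 80, 99]
  KluX GTAAAATG/8: at [14, 49, 136, 177] ⇒ [22, 57, 144, 185]
  RvuI CTACCCCT/6: at [36, 104, 146] ⇒ [42, 110, 152]
  PtaI GTAGTTG/2: at [114, 158, 169, 196] ⇒ [0, 116, 160, 171]

Pooled cuts: [0, 22, 28, 42, 45, 57, 66, 80, 99, 110, 116, 144, 152, 160, 171, 185]

Fragments:
  0→22: 22 bp
  22→28: 6 bp
  28→42: 14 bp
  42→45: 3 bp
  45→57: 12 bp
  57→66: 9 bp
  66→80: 14 bp
  80→99: 19 bp
  99→110: 11 bp
  110→116: 6 bp
  116→144: 28 bp
  144→152: 8 bp
  152→160: 8 bp
  160→171: 11 bp
  171→185: 14 bp
  185→0 (wrap): 198-185+0 = 13 bp

[3,6,6,8,8,9,11,11,12,13,14,14,14,19,22,28]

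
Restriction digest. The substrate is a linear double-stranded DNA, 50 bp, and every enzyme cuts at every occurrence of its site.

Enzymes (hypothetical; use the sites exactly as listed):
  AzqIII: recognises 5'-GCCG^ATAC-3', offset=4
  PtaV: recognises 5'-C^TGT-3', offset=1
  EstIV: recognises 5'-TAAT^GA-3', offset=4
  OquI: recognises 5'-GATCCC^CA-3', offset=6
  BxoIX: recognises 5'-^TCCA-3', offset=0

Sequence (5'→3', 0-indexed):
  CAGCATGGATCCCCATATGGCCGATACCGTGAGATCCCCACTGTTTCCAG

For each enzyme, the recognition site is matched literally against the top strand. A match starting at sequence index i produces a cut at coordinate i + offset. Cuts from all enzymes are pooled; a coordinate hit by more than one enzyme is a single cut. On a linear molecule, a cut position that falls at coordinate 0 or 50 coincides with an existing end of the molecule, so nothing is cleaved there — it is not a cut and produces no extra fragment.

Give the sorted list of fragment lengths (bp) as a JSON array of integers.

Site scan:
  AzqIII GCCGATAC/4: at [19] ⇒ [23]
  PtaV CTGT/1: at [40] ⇒ [41]
  EstIV (TAATGA, off=4): no sites
  OquI GATCCCCA/6: at [7, 32] ⇒ [13, 38]
  BxoIX TCCA/0: at [45] ⇒ [45]

Pooled cuts: [13, 23, 38, 41, 45]

Fragments:
  [0,13): 13 bp
  [13,23): 10 bp
  [23,38): 15 bp
  [38,41): 3 bp
  [41,45): 4 bp
  [45,50): 5 bp

[3,4,5,10,13,15]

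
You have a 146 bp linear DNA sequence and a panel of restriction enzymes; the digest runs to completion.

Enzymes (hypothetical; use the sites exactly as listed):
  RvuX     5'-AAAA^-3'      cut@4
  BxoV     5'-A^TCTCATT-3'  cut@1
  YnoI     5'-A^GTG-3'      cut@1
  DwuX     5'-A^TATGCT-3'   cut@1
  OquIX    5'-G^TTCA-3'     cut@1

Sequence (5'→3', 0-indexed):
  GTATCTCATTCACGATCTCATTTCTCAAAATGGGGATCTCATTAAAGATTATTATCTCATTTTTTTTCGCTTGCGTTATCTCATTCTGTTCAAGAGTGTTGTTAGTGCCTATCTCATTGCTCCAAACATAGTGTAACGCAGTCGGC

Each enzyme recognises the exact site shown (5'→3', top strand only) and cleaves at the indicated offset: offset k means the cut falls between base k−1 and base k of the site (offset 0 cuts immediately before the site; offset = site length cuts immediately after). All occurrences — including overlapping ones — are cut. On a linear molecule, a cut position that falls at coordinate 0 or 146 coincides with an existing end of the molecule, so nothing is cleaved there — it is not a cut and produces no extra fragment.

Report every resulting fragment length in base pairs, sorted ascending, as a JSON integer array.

[3,6,7,7,9,10,12,15,16,18,19,24]

Per-enzyme occurrences:
  RvuX AAAA/4: at [26] ⇒ [30]
  BxoV ATCTCATT/1: at [2, 14, 35, 53, 77, 110] ⇒ [3, 15, 36, 54, 78, 111]
  YnoI AGTG/1: at [94, 103, 129] ⇒ [95, 104, 130]
  DwuX (ATATGCT, off=1): no sites
  OquIX GTTCA/1: at [87] ⇒ [88]

All cut coordinates (distinct, sorted): [3, 15, 30, 36, 54, 78, 88, 95, 104, 111, 130]

Fragments:
  [0,3): 3 bp
  [3,15): 12 bp
  [15,30): 15 bp
  [30,36): 6 bp
  [36,54): 18 bp
  [54,78): 24 bp
  [78,88): 10 bp
  [88,95): 7 bp
  [95,104): 9 bp
  [104,111): 7 bp
  [111,130): 19 bp
  [130,146): 16 bp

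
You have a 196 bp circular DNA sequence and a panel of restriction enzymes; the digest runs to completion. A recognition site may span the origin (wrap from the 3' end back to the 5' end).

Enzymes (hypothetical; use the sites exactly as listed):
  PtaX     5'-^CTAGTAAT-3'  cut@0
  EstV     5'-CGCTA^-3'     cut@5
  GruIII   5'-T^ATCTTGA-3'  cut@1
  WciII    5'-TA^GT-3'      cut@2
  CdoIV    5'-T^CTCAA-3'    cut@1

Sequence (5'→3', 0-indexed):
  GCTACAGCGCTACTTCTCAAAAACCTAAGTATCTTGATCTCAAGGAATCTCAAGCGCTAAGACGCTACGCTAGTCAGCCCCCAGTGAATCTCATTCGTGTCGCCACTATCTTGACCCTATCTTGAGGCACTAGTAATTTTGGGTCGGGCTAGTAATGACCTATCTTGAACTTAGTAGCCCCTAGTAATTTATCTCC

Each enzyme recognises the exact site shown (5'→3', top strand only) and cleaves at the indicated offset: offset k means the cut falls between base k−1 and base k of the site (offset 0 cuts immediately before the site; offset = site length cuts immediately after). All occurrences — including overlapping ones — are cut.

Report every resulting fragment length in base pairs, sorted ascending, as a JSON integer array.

[3,3,3,3,5,7,8,8,8,10,10,11,11,11,12,15,16,17,35]

Site scan:
  PtaX CTAGTAAT/0: at [129, 148, 180] ⇒ [129, 148, 180]
  EstV CGCTA/5: at [7, 54, 62, 67, 195] ⇒ [4, 12, 59, 67, 72]
  GruIII TATCTTGA/1: at [29, 106, 117, 160] ⇒ [30, 107, 118, 161]
  WciII TAGT/2: at [70, 130, 149, 171, 181] ⇒ [72, 132, 151, 173, 183]
  CdoIV TCTCAA/1: at [14, 37, 47] ⇒ [15, 38, 48]

All cut coordinates (distinct, sorted): [4, 12, 15, 30, 38, 48, 59, 67, 72, 107, 118, 129, 132, 148, 151, 161, 173, 180, 183]

Fragments:
  4→12: 8 bp
  12→15: 3 bp
  15→30: 15 bp
  30→38: 8 bp
  38→48: 10 bp
  48→59: 11 bp
  59→67: 8 bp
  67→72: 5 bp
  72→107: 35 bp
  107→118: 11 bp
  118→129: 11 bp
  129→132: 3 bp
  132→148: 16 bp
  148→151: 3 bp
  151→161: 10 bp
  161→173: 12 bp
  173→180: 7 bp
  180→183: 3 bp
  183→4 (wrap): 196-183+4 = 17 bp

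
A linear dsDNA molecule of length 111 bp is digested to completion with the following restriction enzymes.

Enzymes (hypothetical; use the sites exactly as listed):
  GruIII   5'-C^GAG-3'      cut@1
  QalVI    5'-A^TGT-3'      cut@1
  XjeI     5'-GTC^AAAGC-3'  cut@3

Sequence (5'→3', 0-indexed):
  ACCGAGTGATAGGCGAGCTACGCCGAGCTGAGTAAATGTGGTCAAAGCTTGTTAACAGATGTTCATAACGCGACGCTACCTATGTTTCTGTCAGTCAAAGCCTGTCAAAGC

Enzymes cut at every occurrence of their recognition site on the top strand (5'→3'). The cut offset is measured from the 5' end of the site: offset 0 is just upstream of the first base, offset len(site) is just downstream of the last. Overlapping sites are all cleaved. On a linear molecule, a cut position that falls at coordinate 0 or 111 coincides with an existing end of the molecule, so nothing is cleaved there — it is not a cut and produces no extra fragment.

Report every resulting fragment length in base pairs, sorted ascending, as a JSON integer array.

[3,5,7,10,10,11,12,14,16,23]

Per-enzyme occurrences:
  GruIII (CGAG, off=1): starts [2, 13, 23] → cuts [3, 14, 24]
  QalVI (ATGT, off=1): starts [35, 58, 81] → cuts [36, 59, 82]
  XjeI (GTCAAAGC, off=3): starts [40, 93, 103] → cuts [43, 96, 106]

Pooled cuts: [3, 14, 24, 36, 43, 59, 82, 96, 106]

Fragment lengths:
  [0,3): 3 bp
  [3,14): 11 bp
  [14,24): 10 bp
  [24,36): 12 bp
  [36,43): 7 bp
  [43,59): 16 bp
  [59,82): 23 bp
  [82,96): 14 bp
  [96,106): 10 bp
  [106,111): 5 bp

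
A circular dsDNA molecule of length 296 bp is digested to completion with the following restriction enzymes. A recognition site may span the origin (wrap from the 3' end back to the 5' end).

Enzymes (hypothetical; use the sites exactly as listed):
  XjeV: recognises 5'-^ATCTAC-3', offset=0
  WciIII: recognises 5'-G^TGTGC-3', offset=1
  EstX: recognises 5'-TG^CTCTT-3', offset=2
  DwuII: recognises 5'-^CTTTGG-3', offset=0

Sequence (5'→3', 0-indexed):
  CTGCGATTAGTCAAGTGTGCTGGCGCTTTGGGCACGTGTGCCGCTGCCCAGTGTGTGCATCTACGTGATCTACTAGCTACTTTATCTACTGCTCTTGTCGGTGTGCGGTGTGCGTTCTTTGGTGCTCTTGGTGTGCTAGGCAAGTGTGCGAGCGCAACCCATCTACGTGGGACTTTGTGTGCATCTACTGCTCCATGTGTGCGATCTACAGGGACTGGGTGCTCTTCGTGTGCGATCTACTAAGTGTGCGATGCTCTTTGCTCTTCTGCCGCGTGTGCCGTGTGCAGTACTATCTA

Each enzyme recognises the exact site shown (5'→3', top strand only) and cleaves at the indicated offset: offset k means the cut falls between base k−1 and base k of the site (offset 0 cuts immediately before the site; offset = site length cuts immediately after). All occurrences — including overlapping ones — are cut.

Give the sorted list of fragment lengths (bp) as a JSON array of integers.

Per-enzyme occurrences:
  XjeV ATCTAC/0: at [58, 67, 83, 160, 182, 203, 234, 291] ⇒ [58, 67, 83, 160, 182, 203, 234, 291]
  WciIII GTGTGC/1: at [14, 35, 52, 100, 107, 130, 143, 176, 196, 227, 243, 272, 279] ⇒ [15, 36, 53, 101, 108, 131, 144, 177, 197, 228, 244, 273, 280]
  EstX TGCTCTT/2: at [89, 122, 219, 251, 258] ⇒ [91, 124, 221, 253, 260]
  DwuII CTTTGG/0: at [25, 116] ⇒ [25, 116]

Pooled cuts: [15, 25, 36, 53, 58, 67, 83, 91, 101, 108, 116, 124, 131, 144, 160, 177, 182, 197, 203, 221, 228, 234, 244, 253, 260, 273, 280, 291]

Fragments:
  15→25: 10 bp
  25→36: 11 bp
  36→53: 17 bp
  53→58: 5 bp
  58→67: 9 bp
  67→83: 16 bp
  83→91: 8 bp
  91→101: 10 bp
  101→108: 7 bp
  108→116: 8 bp
  116→124: 8 bp
  124→131: 7 bp
  131→144: 13 bp
  144→160: 16 bp
  160→177: 17 bp
  177→182: 5 bp
  182→197: 15 bp
  197→203: 6 bp
  203→221: 18 bp
  221→228: 7 bp
  228→234: 6 bp
  234→244: 10 bp
  244→253: 9 bp
  253→260: 7 bp
  260→273: 13 bp
  273→280: 7 bp
  280→291: 11 bp
  291→15 (wrap): 296-291+15 = 20 bp

[5,5,6,6,7,7,7,7,7,8,8,8,9,9,10,10,10,11,11,13,13,15,16,16,17,17,18,20]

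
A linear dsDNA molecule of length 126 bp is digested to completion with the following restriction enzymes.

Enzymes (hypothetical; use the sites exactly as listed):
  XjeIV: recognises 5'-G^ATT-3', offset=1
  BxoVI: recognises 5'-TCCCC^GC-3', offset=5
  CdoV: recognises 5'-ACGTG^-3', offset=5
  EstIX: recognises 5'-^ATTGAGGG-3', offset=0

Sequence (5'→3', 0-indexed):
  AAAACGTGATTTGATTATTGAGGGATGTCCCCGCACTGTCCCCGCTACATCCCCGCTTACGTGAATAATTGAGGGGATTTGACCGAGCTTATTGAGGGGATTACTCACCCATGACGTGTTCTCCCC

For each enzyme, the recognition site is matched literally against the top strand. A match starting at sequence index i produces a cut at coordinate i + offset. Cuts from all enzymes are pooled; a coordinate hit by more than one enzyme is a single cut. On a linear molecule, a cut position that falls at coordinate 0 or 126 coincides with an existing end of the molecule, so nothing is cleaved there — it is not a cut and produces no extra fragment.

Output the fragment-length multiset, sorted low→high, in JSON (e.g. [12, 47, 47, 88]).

Scan for sites:
  XjeIV GATT/1: at [7, 12, 75, 98] ⇒ [8, 13, 76, 99]
  BxoVI TCCCCGC/5: at [27, 38, 49] ⇒ [32, 43, 54]
  CdoV ACGTG/5: at [3, 58, 113] ⇒ [8, 63, 118]
  EstIX ATTGAGGG/0: at [16, 67, 90] ⇒ [16, 67, 90]

Pooled cuts: [8, 13, 16, 32, 43, 54, 63, 67, 76, 90, 99, 118]

Fragments:
  [0,8): 8 bp
  [8,13): 5 bp
  [13,16): 3 bp
  [16,32): 16 bp
  [32,43): 11 bp
  [43,54): 11 bp
  [54,63): 9 bp
  [63,67): 4 bp
  [67,76): 9 bp
  [76,90): 14 bp
  [90,99): 9 bp
  [99,118): 19 bp
  [118,126): 8 bp

[3,4,5,8,8,9,9,9,11,11,14,16,19]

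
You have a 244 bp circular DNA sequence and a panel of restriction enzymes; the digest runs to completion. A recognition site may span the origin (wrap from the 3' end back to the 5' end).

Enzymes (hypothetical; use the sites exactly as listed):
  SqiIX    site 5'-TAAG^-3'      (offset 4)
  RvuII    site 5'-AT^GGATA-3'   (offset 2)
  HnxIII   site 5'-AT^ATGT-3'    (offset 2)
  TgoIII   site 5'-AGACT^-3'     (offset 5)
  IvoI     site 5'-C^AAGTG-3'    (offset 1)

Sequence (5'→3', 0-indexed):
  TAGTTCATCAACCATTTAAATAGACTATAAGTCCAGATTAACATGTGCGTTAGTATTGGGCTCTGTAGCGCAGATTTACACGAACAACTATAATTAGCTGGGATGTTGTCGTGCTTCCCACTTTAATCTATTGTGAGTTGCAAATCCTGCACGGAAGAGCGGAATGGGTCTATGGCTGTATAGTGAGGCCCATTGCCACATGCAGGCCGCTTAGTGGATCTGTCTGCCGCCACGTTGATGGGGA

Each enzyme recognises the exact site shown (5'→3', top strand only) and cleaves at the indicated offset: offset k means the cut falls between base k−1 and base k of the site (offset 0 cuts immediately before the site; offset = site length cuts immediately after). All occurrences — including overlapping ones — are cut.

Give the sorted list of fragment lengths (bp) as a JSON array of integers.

Scan for sites:
  SqiIX (TAAG, off=4): starts [27] → cuts [31]
  RvuII (ATGGATA, off=2): no sites
  HnxIII (ATATGT, off=2): no sites
  TgoIII (AGACT, off=5): starts [21] → cuts [26]
  IvoI (CAAGTG, off=1): no sites

All cut coordinates (distinct, sorted): [26, 31]

Fragments:
  26→31: 5 bp
  31→26 (wrap): 244-31+26 = 239 bp

[5,239]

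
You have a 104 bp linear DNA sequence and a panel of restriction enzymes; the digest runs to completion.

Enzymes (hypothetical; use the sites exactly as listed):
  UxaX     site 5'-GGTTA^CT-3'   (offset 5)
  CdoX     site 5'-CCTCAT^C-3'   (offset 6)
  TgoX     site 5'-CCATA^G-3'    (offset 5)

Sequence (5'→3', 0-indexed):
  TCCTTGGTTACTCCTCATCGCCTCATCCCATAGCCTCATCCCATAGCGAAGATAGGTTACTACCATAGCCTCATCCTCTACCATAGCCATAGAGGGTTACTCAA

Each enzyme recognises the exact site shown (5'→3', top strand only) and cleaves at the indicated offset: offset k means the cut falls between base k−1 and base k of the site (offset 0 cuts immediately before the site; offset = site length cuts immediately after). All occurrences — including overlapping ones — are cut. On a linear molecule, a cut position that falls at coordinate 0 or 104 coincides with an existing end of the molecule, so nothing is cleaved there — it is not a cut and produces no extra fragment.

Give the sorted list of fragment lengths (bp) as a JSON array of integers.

Site scan:
  UxaX GGTTACT/5: at [5, 54, 94] ⇒ [10, 59, 99]
  CdoX CCTCATC/6: at [12, 20, 33, 68] ⇒ [18, 26, 39, 74]
  TgoX CCATAG/5: at [27, 40, 62, 80, 86] ⇒ [32, 45, 67, 85, 91]

Pooled cuts: [10, 18, 26, 32, 39, 45, 59, 67, 74, 85, 91, 99]

Fragment lengths:
  [0,10): 10 bp
  [10,18): 8 bp
  [18,26): 8 bp
  [26,32): 6 bp
  [32,39): 7 bp
  [39,45): 6 bp
  [45,59): 14 bp
  [59,67): 8 bp
  [67,74): 7 bp
  [74,85): 11 bp
  [85,91): 6 bp
  [91,99): 8 bp
  [99,104): 5 bp

[5,6,6,6,7,7,8,8,8,8,10,11,14]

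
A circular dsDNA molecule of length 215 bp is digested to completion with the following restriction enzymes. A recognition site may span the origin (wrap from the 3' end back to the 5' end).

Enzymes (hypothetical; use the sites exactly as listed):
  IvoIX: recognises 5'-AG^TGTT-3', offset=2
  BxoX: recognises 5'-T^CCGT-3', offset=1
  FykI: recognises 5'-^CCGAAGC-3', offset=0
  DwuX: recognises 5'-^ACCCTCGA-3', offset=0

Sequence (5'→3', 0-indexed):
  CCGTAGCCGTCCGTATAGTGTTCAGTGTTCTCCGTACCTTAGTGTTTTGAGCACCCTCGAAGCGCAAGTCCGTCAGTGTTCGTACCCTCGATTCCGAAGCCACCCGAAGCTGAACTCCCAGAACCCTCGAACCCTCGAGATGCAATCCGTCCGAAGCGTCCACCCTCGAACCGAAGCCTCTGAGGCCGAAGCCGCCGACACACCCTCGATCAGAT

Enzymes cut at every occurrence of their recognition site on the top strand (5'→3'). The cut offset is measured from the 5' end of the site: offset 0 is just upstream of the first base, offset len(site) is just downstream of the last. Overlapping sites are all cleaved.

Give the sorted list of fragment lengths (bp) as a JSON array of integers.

Per-enzyme occurrences:
  IvoIX AGTGTT/2: at [16, 23, 40, 74] ⇒ [18, 25, 42, 76]
  BxoX TCCGT/1: at [9, 30, 68, 145, 214] ⇒ [0, 10, 31, 69, 146]
  FykI CCGAAGC/0: at [93, 103, 150, 170, 185] ⇒ [93, 103, 150, 170, 185]
  DwuX ACCCTCGA/0: at [52, 83, 122, 130, 161, 201] ⇒ [52, 83, 122, 130, 161, 201]

Pooled cuts: [0, 10, 18, 25, 31, 42, 52, 69, 76, 83, 93, 103, 122, 130, 146, 150, 161, 170, 185, 201]

Fragments:
  0→10: 10 bp
  10→18: 8 bp
  18→25: 7 bp
  25→31: 6 bp
  31→42: 11 bp
  42→52: 10 bp
  52→69: 17 bp
  69→76: 7 bp
  76→83: 7 bp
  83→93: 10 bp
  93→103: 10 bp
  103→122: 19 bp
  122→130: 8 bp
  130→146: 16 bp
  146→150: 4 bp
  150→161: 11 bp
  161→170: 9 bp
  170→185: 15 bp
  185→201: 16 bp
  201→0 (wrap): 215-201+0 = 14 bp

[4,6,7,7,7,8,8,9,10,10,10,10,11,11,14,15,16,16,17,19]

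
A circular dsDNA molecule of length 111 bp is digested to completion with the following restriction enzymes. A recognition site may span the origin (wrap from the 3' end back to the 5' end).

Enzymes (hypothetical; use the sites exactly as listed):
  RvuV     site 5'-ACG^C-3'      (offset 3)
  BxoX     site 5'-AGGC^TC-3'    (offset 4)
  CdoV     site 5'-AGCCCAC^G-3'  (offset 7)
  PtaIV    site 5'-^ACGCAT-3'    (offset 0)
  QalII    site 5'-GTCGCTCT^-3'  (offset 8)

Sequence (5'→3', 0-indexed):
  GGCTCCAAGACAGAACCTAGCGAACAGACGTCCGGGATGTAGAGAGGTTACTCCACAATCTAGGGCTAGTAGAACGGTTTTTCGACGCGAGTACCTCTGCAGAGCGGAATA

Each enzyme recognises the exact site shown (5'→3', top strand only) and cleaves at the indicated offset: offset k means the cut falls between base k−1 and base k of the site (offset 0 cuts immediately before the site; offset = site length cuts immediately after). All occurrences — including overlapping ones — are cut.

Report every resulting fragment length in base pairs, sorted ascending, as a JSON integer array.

Site scan:
  RvuV ACGC/3: at [84] ⇒ [87]
  BxoX AGGCTC/4: at [110] ⇒ [3]
  CdoV (AGCCCACG, off=7): no sites
  PtaIV (ACGCAT, off=0): no sites
  QalII (GTCGCTCT, off=8): no sites

All cut coordinates (distinct, sorted): [3, 87]

Fragments:
  3→87: 84 bp
  87→3 (wrap): 111-87+3 = 27 bp

[27,84]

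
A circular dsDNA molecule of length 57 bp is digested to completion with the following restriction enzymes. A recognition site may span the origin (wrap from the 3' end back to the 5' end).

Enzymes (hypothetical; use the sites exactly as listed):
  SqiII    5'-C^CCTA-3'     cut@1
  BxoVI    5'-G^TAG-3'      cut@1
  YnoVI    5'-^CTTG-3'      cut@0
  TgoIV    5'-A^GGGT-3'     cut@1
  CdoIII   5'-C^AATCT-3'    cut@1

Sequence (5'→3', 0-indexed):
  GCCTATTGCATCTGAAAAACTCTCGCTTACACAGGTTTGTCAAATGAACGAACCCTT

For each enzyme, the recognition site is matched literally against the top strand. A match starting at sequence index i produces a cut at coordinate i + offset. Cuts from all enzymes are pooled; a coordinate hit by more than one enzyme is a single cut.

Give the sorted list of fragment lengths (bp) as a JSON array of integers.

[57]

Scan for sites:
  SqiII (CCCTA, off=1): no sites
  BxoVI (GTAG, off=1): no sites
  YnoVI CTTG/0: at [54] ⇒ [54]
  TgoIV (AGGGT, off=1): no sites
  CdoIII (CAATCT, off=1): no sites

All cut coordinates (distinct, sorted): [54]

Fragment lengths:
  54→54 (wrap): 57-54+54 = 57 bp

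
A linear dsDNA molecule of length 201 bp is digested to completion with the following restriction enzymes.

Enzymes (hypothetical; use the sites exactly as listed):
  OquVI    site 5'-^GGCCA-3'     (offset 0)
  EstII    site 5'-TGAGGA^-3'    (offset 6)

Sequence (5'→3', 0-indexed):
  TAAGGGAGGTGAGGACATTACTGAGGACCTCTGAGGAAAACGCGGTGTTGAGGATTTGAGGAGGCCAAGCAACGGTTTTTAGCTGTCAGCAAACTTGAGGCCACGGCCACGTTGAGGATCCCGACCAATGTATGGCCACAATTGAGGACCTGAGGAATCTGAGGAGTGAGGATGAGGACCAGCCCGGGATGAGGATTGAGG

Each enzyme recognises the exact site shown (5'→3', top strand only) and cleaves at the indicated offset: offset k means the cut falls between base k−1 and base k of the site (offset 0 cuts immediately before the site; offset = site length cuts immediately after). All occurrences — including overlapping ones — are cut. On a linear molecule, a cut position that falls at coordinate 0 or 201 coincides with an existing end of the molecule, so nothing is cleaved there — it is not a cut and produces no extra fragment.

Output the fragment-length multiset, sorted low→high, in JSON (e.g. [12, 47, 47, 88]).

[6,6,6,7,8,8,9,10,12,14,15,15,15,17,17,36]

Per-enzyme occurrences:
  OquVI (GGCCA, off=0): starts [62, 98, 104, 133] → cuts [62, 98, 104, 133]
  EstII (TGAGGA, off=6): starts [9, 21, 31, 48, 56, 112, 142, 150, 159, 166, 172, 189] → cuts [15, 27, 37, 54, 62, 118, 148, 156, 165, 172, 178, 195]

All cut coordinates (distinct, sorted): [15, 27, 37, 54, 62, 98, 104, 118, 133, 148, 156, 165, 172, 178, 195]

Fragment lengths:
  [0,15): 15 bp
  [15,27): 12 bp
  [27,37): 10 bp
  [37,54): 17 bp
  [54,62): 8 bp
  [62,98): 36 bp
  [98,104): 6 bp
  [104,118): 14 bp
  [118,133): 15 bp
  [133,148): 15 bp
  [148,156): 8 bp
  [156,165): 9 bp
  [165,172): 7 bp
  [172,178): 6 bp
  [178,195): 17 bp
  [195,201): 6 bp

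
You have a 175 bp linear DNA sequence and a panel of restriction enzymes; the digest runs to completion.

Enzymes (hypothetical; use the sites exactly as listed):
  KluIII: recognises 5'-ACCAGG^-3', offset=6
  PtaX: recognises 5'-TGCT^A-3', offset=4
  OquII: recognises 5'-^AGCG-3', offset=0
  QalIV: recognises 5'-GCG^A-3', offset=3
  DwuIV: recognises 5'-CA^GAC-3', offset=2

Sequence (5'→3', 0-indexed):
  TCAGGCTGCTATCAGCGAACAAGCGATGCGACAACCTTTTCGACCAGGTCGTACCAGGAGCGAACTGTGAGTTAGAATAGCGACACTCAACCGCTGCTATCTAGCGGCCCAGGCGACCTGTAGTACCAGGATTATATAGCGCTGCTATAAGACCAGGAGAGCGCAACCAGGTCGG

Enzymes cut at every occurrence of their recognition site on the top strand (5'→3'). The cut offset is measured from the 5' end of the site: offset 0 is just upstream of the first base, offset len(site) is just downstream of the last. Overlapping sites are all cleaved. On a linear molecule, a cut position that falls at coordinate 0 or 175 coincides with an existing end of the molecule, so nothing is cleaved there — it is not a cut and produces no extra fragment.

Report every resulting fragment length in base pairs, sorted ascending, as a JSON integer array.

Site scan:
  KluIII (ACCAGG, off=6): starts [42, 52, 124, 151, 165] → cuts [48, 58, 130, 157, 171]
  PtaX (TGCTA, off=4): starts [6, 94, 142] → cuts [10, 98, 146]
  OquII (AGCG, off=0): starts [13, 21, 58, 78, 102, 137, 159] → cuts [13, 21, 58, 78, 102, 137, 159]
  QalIV (GCGA, off=3): starts [14, 22, 27, 59, 79, 112] → cuts [17, 25, 30, 62, 82, 115]
  DwuIV (CAGAC, off=2): no sites

Pooled cuts: [10, 13, 17, 21, 25, 30, 48, 58, 62, 78, 82, 98, 102, 115, 130, 137, 146, 157, 159, 171]

Fragment lengths:
  [0,10): 10 bp
  [10,13): 3 bp
  [13,17): 4 bp
  [17,21): 4 bp
  [21,25): 4 bp
  [25,30): 5 bp
  [30,48): 18 bp
  [48,58): 10 bp
  [58,62): 4 bp
  [62,78): 16 bp
  [78,82): 4 bp
  [82,98): 16 bp
  [98,102): 4 bp
  [102,115): 13 bp
  [115,130): 15 bp
  [130,137): 7 bp
  [137,146): 9 bp
  [146,157): 11 bp
  [157,159): 2 bp
  [159,171): 12 bp
  [171,175): 4 bp

[2,3,4,4,4,4,4,4,4,5,7,9,10,10,11,12,13,15,16,16,18]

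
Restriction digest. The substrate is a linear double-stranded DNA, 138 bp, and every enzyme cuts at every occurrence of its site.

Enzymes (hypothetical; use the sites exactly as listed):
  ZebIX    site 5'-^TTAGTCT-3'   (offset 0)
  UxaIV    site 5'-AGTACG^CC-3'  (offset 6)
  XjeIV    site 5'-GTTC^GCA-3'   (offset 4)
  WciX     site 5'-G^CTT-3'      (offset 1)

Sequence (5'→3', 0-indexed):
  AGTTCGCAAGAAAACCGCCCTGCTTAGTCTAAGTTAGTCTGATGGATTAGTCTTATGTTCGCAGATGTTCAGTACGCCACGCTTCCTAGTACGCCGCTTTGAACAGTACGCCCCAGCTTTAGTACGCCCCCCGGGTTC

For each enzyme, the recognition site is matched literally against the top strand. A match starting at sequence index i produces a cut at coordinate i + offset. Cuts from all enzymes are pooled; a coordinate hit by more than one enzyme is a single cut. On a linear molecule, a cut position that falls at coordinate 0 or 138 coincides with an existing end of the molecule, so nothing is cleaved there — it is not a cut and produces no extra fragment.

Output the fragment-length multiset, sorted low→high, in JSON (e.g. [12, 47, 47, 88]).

Scan for sites:
  ZebIX (TTAGTCT, off=0): starts [23, 33, 46] → cuts [23, 33, 46]
  UxaIV (AGTACGCC, off=6): starts [70, 87, 104, 120] → cuts [76, 93, 110, 126]
  XjeIV (GTTCGCA, off=4): starts [1, 56] → cuts [5, 60]
  WciX (GCTT, off=1): starts [21, 80, 95, 115] → cuts [22, 81, 96, 116]

All cut coordinates (distinct, sorted): [5, 22, 23, 33, 46, 60, 76, 81, 93, 96, 110, 116, 126]

Fragments:
  [0,5): 5 bp
  [5,22): 17 bp
  [22,23): 1 bp
  [23,33): 10 bp
  [33,46): 13 bp
  [46,60): 14 bp
  [60,76): 16 bp
  [76,81): 5 bp
  [81,93): 12 bp
  [93,96): 3 bp
  [96,110): 14 bp
  [110,116): 6 bp
  [116,126): 10 bp
  [126,138): 12 bp

[1,3,5,5,6,10,10,12,12,13,14,14,16,17]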